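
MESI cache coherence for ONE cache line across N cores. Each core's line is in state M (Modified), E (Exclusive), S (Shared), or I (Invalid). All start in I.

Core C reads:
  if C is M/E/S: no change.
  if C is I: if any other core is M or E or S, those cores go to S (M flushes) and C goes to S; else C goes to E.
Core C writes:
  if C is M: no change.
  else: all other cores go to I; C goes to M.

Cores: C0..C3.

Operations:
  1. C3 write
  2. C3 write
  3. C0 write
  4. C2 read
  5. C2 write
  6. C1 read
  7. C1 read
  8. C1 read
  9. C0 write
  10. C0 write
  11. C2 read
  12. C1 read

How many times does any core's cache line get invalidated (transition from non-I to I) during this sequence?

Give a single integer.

Answer: 4

Derivation:
Op 1: C3 write [C3 write: invalidate none -> C3=M] -> [I,I,I,M] (invalidations this op: 0; running total: 0)
Op 2: C3 write [C3 write: already M (modified), no change] -> [I,I,I,M] (invalidations this op: 0; running total: 0)
Op 3: C0 write [C0 write: invalidate ['C3=M'] -> C0=M] -> [M,I,I,I] (invalidations this op: 1; running total: 1)
Op 4: C2 read [C2 read from I: others=['C0=M'] -> C2=S, others downsized to S] -> [S,I,S,I] (invalidations this op: 0; running total: 1)
Op 5: C2 write [C2 write: invalidate ['C0=S'] -> C2=M] -> [I,I,M,I] (invalidations this op: 1; running total: 2)
Op 6: C1 read [C1 read from I: others=['C2=M'] -> C1=S, others downsized to S] -> [I,S,S,I] (invalidations this op: 0; running total: 2)
Op 7: C1 read [C1 read: already in S, no change] -> [I,S,S,I] (invalidations this op: 0; running total: 2)
Op 8: C1 read [C1 read: already in S, no change] -> [I,S,S,I] (invalidations this op: 0; running total: 2)
Op 9: C0 write [C0 write: invalidate ['C1=S', 'C2=S'] -> C0=M] -> [M,I,I,I] (invalidations this op: 2; running total: 4)
Op 10: C0 write [C0 write: already M (modified), no change] -> [M,I,I,I] (invalidations this op: 0; running total: 4)
Op 11: C2 read [C2 read from I: others=['C0=M'] -> C2=S, others downsized to S] -> [S,I,S,I] (invalidations this op: 0; running total: 4)
Op 12: C1 read [C1 read from I: others=['C0=S', 'C2=S'] -> C1=S, others downsized to S] -> [S,S,S,I] (invalidations this op: 0; running total: 4)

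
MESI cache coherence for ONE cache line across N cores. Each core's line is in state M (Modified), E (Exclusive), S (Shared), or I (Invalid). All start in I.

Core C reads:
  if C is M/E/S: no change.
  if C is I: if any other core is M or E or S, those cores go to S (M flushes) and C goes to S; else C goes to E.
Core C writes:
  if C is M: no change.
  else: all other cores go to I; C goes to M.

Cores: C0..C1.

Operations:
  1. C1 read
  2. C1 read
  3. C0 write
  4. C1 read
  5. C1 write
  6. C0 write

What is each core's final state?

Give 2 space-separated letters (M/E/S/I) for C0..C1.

Answer: M I

Derivation:
Op 1: C1 read [C1 read from I: no other sharers -> C1=E (exclusive)] -> [I,E]
Op 2: C1 read [C1 read: already in E, no change] -> [I,E]
Op 3: C0 write [C0 write: invalidate ['C1=E'] -> C0=M] -> [M,I]
Op 4: C1 read [C1 read from I: others=['C0=M'] -> C1=S, others downsized to S] -> [S,S]
Op 5: C1 write [C1 write: invalidate ['C0=S'] -> C1=M] -> [I,M]
Op 6: C0 write [C0 write: invalidate ['C1=M'] -> C0=M] -> [M,I]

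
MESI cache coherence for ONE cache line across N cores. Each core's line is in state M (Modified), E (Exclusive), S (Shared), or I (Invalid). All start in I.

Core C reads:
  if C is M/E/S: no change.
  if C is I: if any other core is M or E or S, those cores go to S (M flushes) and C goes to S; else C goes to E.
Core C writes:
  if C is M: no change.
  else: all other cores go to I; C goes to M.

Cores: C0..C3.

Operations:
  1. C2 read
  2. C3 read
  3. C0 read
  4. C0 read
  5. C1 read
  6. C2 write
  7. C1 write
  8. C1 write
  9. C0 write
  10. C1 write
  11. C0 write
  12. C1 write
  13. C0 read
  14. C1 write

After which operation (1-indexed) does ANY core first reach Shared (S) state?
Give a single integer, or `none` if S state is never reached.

Op 1: C2 read [C2 read from I: no other sharers -> C2=E (exclusive)] -> [I,I,E,I]
Op 2: C3 read [C3 read from I: others=['C2=E'] -> C3=S, others downsized to S] -> [I,I,S,S]
  -> First S state at op 2; remaining ops need not be traced.

Answer: 2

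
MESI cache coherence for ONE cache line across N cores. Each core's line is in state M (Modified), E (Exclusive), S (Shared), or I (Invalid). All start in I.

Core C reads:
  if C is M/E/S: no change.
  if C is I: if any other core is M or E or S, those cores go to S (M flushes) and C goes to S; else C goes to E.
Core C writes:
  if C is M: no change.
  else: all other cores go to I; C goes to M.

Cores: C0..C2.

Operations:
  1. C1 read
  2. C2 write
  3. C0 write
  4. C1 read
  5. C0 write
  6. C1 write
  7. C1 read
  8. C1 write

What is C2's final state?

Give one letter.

Answer: I

Derivation:
Op 1: C1 read [C1 read from I: no other sharers -> C1=E (exclusive)] -> [I,E,I]
Op 2: C2 write [C2 write: invalidate ['C1=E'] -> C2=M] -> [I,I,M]
Op 3: C0 write [C0 write: invalidate ['C2=M'] -> C0=M] -> [M,I,I]
Op 4: C1 read [C1 read from I: others=['C0=M'] -> C1=S, others downsized to S] -> [S,S,I]
Op 5: C0 write [C0 write: invalidate ['C1=S'] -> C0=M] -> [M,I,I]
Op 6: C1 write [C1 write: invalidate ['C0=M'] -> C1=M] -> [I,M,I]
Op 7: C1 read [C1 read: already in M, no change] -> [I,M,I]
Op 8: C1 write [C1 write: already M (modified), no change] -> [I,M,I]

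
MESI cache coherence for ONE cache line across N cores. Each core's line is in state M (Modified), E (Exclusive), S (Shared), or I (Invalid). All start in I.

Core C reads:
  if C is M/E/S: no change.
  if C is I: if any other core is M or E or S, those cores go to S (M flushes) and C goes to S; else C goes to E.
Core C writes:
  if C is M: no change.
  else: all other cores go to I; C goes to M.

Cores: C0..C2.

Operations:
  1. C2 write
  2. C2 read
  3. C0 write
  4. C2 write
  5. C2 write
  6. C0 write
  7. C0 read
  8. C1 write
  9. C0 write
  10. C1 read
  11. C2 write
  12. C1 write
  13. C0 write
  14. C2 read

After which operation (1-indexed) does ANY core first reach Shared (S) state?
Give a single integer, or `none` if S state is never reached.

Answer: 10

Derivation:
Op 1: C2 write [C2 write: invalidate none -> C2=M] -> [I,I,M]
Op 2: C2 read [C2 read: already in M, no change] -> [I,I,M]
Op 3: C0 write [C0 write: invalidate ['C2=M'] -> C0=M] -> [M,I,I]
Op 4: C2 write [C2 write: invalidate ['C0=M'] -> C2=M] -> [I,I,M]
Op 5: C2 write [C2 write: already M (modified), no change] -> [I,I,M]
Op 6: C0 write [C0 write: invalidate ['C2=M'] -> C0=M] -> [M,I,I]
Op 7: C0 read [C0 read: already in M, no change] -> [M,I,I]
Op 8: C1 write [C1 write: invalidate ['C0=M'] -> C1=M] -> [I,M,I]
Op 9: C0 write [C0 write: invalidate ['C1=M'] -> C0=M] -> [M,I,I]
Op 10: C1 read [C1 read from I: others=['C0=M'] -> C1=S, others downsized to S] -> [S,S,I]
  -> First S state at op 10; remaining ops need not be traced.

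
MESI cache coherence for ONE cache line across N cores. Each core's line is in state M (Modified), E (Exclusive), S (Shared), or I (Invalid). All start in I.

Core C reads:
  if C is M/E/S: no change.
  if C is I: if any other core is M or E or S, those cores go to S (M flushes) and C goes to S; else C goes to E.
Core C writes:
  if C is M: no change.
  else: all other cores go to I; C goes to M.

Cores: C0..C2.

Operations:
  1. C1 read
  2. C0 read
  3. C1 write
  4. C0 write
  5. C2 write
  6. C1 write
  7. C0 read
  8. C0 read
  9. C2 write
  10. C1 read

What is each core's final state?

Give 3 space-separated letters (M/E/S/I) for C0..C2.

Op 1: C1 read [C1 read from I: no other sharers -> C1=E (exclusive)] -> [I,E,I]
Op 2: C0 read [C0 read from I: others=['C1=E'] -> C0=S, others downsized to S] -> [S,S,I]
Op 3: C1 write [C1 write: invalidate ['C0=S'] -> C1=M] -> [I,M,I]
Op 4: C0 write [C0 write: invalidate ['C1=M'] -> C0=M] -> [M,I,I]
Op 5: C2 write [C2 write: invalidate ['C0=M'] -> C2=M] -> [I,I,M]
Op 6: C1 write [C1 write: invalidate ['C2=M'] -> C1=M] -> [I,M,I]
Op 7: C0 read [C0 read from I: others=['C1=M'] -> C0=S, others downsized to S] -> [S,S,I]
Op 8: C0 read [C0 read: already in S, no change] -> [S,S,I]
Op 9: C2 write [C2 write: invalidate ['C0=S', 'C1=S'] -> C2=M] -> [I,I,M]
Op 10: C1 read [C1 read from I: others=['C2=M'] -> C1=S, others downsized to S] -> [I,S,S]

Answer: I S S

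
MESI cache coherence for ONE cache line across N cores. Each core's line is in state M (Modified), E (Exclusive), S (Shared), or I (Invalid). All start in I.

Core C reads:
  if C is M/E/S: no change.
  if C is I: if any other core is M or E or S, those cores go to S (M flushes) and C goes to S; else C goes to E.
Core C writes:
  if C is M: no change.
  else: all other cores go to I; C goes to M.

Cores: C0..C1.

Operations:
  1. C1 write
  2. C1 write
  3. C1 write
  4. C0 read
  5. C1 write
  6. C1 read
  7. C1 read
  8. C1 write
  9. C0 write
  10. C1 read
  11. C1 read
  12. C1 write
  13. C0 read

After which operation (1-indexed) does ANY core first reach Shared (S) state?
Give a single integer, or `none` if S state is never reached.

Op 1: C1 write [C1 write: invalidate none -> C1=M] -> [I,M]
Op 2: C1 write [C1 write: already M (modified), no change] -> [I,M]
Op 3: C1 write [C1 write: already M (modified), no change] -> [I,M]
Op 4: C0 read [C0 read from I: others=['C1=M'] -> C0=S, others downsized to S] -> [S,S]
  -> First S state at op 4; remaining ops need not be traced.

Answer: 4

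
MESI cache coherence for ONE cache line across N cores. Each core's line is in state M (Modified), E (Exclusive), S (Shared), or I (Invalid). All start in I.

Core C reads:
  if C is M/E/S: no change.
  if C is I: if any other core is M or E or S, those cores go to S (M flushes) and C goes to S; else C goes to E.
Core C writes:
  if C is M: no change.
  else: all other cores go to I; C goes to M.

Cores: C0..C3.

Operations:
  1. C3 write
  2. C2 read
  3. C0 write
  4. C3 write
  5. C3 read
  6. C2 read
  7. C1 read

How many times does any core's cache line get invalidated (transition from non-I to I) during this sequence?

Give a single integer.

Answer: 3

Derivation:
Op 1: C3 write [C3 write: invalidate none -> C3=M] -> [I,I,I,M] (invalidations this op: 0; running total: 0)
Op 2: C2 read [C2 read from I: others=['C3=M'] -> C2=S, others downsized to S] -> [I,I,S,S] (invalidations this op: 0; running total: 0)
Op 3: C0 write [C0 write: invalidate ['C2=S', 'C3=S'] -> C0=M] -> [M,I,I,I] (invalidations this op: 2; running total: 2)
Op 4: C3 write [C3 write: invalidate ['C0=M'] -> C3=M] -> [I,I,I,M] (invalidations this op: 1; running total: 3)
Op 5: C3 read [C3 read: already in M, no change] -> [I,I,I,M] (invalidations this op: 0; running total: 3)
Op 6: C2 read [C2 read from I: others=['C3=M'] -> C2=S, others downsized to S] -> [I,I,S,S] (invalidations this op: 0; running total: 3)
Op 7: C1 read [C1 read from I: others=['C2=S', 'C3=S'] -> C1=S, others downsized to S] -> [I,S,S,S] (invalidations this op: 0; running total: 3)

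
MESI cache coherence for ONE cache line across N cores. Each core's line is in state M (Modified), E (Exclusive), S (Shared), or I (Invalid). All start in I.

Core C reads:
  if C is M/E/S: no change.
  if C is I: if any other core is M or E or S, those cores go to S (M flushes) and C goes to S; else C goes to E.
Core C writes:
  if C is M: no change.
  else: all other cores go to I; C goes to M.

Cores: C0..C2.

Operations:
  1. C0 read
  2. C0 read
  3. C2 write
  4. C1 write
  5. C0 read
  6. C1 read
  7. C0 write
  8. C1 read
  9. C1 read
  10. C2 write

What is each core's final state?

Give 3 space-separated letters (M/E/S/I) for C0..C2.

Op 1: C0 read [C0 read from I: no other sharers -> C0=E (exclusive)] -> [E,I,I]
Op 2: C0 read [C0 read: already in E, no change] -> [E,I,I]
Op 3: C2 write [C2 write: invalidate ['C0=E'] -> C2=M] -> [I,I,M]
Op 4: C1 write [C1 write: invalidate ['C2=M'] -> C1=M] -> [I,M,I]
Op 5: C0 read [C0 read from I: others=['C1=M'] -> C0=S, others downsized to S] -> [S,S,I]
Op 6: C1 read [C1 read: already in S, no change] -> [S,S,I]
Op 7: C0 write [C0 write: invalidate ['C1=S'] -> C0=M] -> [M,I,I]
Op 8: C1 read [C1 read from I: others=['C0=M'] -> C1=S, others downsized to S] -> [S,S,I]
Op 9: C1 read [C1 read: already in S, no change] -> [S,S,I]
Op 10: C2 write [C2 write: invalidate ['C0=S', 'C1=S'] -> C2=M] -> [I,I,M]

Answer: I I M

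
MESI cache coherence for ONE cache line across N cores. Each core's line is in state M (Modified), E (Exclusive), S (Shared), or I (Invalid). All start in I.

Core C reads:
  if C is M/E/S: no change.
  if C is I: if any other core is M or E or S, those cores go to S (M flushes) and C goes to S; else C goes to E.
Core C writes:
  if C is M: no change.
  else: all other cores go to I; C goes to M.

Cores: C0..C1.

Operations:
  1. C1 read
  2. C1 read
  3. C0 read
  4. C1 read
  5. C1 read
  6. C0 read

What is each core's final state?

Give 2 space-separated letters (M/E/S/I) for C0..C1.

Answer: S S

Derivation:
Op 1: C1 read [C1 read from I: no other sharers -> C1=E (exclusive)] -> [I,E]
Op 2: C1 read [C1 read: already in E, no change] -> [I,E]
Op 3: C0 read [C0 read from I: others=['C1=E'] -> C0=S, others downsized to S] -> [S,S]
Op 4: C1 read [C1 read: already in S, no change] -> [S,S]
Op 5: C1 read [C1 read: already in S, no change] -> [S,S]
Op 6: C0 read [C0 read: already in S, no change] -> [S,S]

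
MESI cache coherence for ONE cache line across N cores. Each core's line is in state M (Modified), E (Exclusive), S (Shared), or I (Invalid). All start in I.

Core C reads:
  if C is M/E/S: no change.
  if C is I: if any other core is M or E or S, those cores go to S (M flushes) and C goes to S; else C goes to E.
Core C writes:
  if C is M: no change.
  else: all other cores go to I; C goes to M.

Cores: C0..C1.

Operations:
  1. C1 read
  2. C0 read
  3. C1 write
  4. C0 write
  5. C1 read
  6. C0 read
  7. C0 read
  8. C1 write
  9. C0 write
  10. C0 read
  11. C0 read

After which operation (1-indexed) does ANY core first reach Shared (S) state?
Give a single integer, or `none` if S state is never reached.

Op 1: C1 read [C1 read from I: no other sharers -> C1=E (exclusive)] -> [I,E]
Op 2: C0 read [C0 read from I: others=['C1=E'] -> C0=S, others downsized to S] -> [S,S]
  -> First S state at op 2; remaining ops need not be traced.

Answer: 2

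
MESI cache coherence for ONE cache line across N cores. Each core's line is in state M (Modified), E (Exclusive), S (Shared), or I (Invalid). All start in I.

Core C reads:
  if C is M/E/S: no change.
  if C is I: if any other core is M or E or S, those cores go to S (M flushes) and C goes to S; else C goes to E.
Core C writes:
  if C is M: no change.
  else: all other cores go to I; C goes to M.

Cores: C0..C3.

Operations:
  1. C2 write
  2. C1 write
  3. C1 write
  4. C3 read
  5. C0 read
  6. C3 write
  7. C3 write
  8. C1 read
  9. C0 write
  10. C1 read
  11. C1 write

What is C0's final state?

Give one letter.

Answer: I

Derivation:
Op 1: C2 write [C2 write: invalidate none -> C2=M] -> [I,I,M,I]
Op 2: C1 write [C1 write: invalidate ['C2=M'] -> C1=M] -> [I,M,I,I]
Op 3: C1 write [C1 write: already M (modified), no change] -> [I,M,I,I]
Op 4: C3 read [C3 read from I: others=['C1=M'] -> C3=S, others downsized to S] -> [I,S,I,S]
Op 5: C0 read [C0 read from I: others=['C1=S', 'C3=S'] -> C0=S, others downsized to S] -> [S,S,I,S]
Op 6: C3 write [C3 write: invalidate ['C0=S', 'C1=S'] -> C3=M] -> [I,I,I,M]
Op 7: C3 write [C3 write: already M (modified), no change] -> [I,I,I,M]
Op 8: C1 read [C1 read from I: others=['C3=M'] -> C1=S, others downsized to S] -> [I,S,I,S]
Op 9: C0 write [C0 write: invalidate ['C1=S', 'C3=S'] -> C0=M] -> [M,I,I,I]
Op 10: C1 read [C1 read from I: others=['C0=M'] -> C1=S, others downsized to S] -> [S,S,I,I]
Op 11: C1 write [C1 write: invalidate ['C0=S'] -> C1=M] -> [I,M,I,I]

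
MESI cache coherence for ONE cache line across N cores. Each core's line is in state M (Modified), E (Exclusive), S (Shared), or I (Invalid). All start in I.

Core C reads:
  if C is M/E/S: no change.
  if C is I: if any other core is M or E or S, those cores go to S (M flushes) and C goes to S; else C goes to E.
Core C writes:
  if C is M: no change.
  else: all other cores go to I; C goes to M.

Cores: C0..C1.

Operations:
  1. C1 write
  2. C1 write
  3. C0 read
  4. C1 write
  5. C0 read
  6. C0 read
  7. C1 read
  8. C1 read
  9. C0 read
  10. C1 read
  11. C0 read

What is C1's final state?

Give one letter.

Answer: S

Derivation:
Op 1: C1 write [C1 write: invalidate none -> C1=M] -> [I,M]
Op 2: C1 write [C1 write: already M (modified), no change] -> [I,M]
Op 3: C0 read [C0 read from I: others=['C1=M'] -> C0=S, others downsized to S] -> [S,S]
Op 4: C1 write [C1 write: invalidate ['C0=S'] -> C1=M] -> [I,M]
Op 5: C0 read [C0 read from I: others=['C1=M'] -> C0=S, others downsized to S] -> [S,S]
Op 6: C0 read [C0 read: already in S, no change] -> [S,S]
Op 7: C1 read [C1 read: already in S, no change] -> [S,S]
Op 8: C1 read [C1 read: already in S, no change] -> [S,S]
Op 9: C0 read [C0 read: already in S, no change] -> [S,S]
Op 10: C1 read [C1 read: already in S, no change] -> [S,S]
Op 11: C0 read [C0 read: already in S, no change] -> [S,S]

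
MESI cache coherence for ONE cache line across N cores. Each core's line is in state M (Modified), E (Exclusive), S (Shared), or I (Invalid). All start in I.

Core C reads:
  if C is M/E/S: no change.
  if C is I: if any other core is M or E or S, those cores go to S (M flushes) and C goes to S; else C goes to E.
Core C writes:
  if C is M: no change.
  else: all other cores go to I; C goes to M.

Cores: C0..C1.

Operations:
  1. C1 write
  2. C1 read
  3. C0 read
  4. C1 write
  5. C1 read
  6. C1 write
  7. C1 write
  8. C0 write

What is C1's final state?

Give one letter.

Op 1: C1 write [C1 write: invalidate none -> C1=M] -> [I,M]
Op 2: C1 read [C1 read: already in M, no change] -> [I,M]
Op 3: C0 read [C0 read from I: others=['C1=M'] -> C0=S, others downsized to S] -> [S,S]
Op 4: C1 write [C1 write: invalidate ['C0=S'] -> C1=M] -> [I,M]
Op 5: C1 read [C1 read: already in M, no change] -> [I,M]
Op 6: C1 write [C1 write: already M (modified), no change] -> [I,M]
Op 7: C1 write [C1 write: already M (modified), no change] -> [I,M]
Op 8: C0 write [C0 write: invalidate ['C1=M'] -> C0=M] -> [M,I]

Answer: I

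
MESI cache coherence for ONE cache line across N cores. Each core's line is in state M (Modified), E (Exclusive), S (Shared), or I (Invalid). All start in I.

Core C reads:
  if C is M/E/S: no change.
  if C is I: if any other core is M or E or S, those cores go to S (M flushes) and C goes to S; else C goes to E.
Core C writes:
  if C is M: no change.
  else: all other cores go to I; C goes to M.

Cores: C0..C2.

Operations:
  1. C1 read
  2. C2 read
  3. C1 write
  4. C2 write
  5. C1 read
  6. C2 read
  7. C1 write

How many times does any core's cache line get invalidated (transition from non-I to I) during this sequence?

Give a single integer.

Answer: 3

Derivation:
Op 1: C1 read [C1 read from I: no other sharers -> C1=E (exclusive)] -> [I,E,I] (invalidations this op: 0; running total: 0)
Op 2: C2 read [C2 read from I: others=['C1=E'] -> C2=S, others downsized to S] -> [I,S,S] (invalidations this op: 0; running total: 0)
Op 3: C1 write [C1 write: invalidate ['C2=S'] -> C1=M] -> [I,M,I] (invalidations this op: 1; running total: 1)
Op 4: C2 write [C2 write: invalidate ['C1=M'] -> C2=M] -> [I,I,M] (invalidations this op: 1; running total: 2)
Op 5: C1 read [C1 read from I: others=['C2=M'] -> C1=S, others downsized to S] -> [I,S,S] (invalidations this op: 0; running total: 2)
Op 6: C2 read [C2 read: already in S, no change] -> [I,S,S] (invalidations this op: 0; running total: 2)
Op 7: C1 write [C1 write: invalidate ['C2=S'] -> C1=M] -> [I,M,I] (invalidations this op: 1; running total: 3)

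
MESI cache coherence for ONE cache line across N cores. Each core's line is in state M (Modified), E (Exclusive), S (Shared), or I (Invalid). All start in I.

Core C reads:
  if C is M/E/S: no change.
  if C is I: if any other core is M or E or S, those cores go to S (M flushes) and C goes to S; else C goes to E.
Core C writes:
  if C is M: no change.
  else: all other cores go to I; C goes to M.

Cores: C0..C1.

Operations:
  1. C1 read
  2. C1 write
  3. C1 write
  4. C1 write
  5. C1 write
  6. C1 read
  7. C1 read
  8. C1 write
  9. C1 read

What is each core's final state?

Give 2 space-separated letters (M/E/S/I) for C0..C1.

Answer: I M

Derivation:
Op 1: C1 read [C1 read from I: no other sharers -> C1=E (exclusive)] -> [I,E]
Op 2: C1 write [C1 write: invalidate none -> C1=M] -> [I,M]
Op 3: C1 write [C1 write: already M (modified), no change] -> [I,M]
Op 4: C1 write [C1 write: already M (modified), no change] -> [I,M]
Op 5: C1 write [C1 write: already M (modified), no change] -> [I,M]
Op 6: C1 read [C1 read: already in M, no change] -> [I,M]
Op 7: C1 read [C1 read: already in M, no change] -> [I,M]
Op 8: C1 write [C1 write: already M (modified), no change] -> [I,M]
Op 9: C1 read [C1 read: already in M, no change] -> [I,M]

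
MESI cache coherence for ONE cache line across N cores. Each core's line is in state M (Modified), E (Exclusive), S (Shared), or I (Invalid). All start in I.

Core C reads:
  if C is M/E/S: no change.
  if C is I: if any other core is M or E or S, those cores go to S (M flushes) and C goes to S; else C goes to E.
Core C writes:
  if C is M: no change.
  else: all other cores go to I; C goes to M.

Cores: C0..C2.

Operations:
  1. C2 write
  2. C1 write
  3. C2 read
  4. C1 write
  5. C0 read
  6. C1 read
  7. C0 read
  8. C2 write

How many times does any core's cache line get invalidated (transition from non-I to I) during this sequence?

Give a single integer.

Op 1: C2 write [C2 write: invalidate none -> C2=M] -> [I,I,M] (invalidations this op: 0; running total: 0)
Op 2: C1 write [C1 write: invalidate ['C2=M'] -> C1=M] -> [I,M,I] (invalidations this op: 1; running total: 1)
Op 3: C2 read [C2 read from I: others=['C1=M'] -> C2=S, others downsized to S] -> [I,S,S] (invalidations this op: 0; running total: 1)
Op 4: C1 write [C1 write: invalidate ['C2=S'] -> C1=M] -> [I,M,I] (invalidations this op: 1; running total: 2)
Op 5: C0 read [C0 read from I: others=['C1=M'] -> C0=S, others downsized to S] -> [S,S,I] (invalidations this op: 0; running total: 2)
Op 6: C1 read [C1 read: already in S, no change] -> [S,S,I] (invalidations this op: 0; running total: 2)
Op 7: C0 read [C0 read: already in S, no change] -> [S,S,I] (invalidations this op: 0; running total: 2)
Op 8: C2 write [C2 write: invalidate ['C0=S', 'C1=S'] -> C2=M] -> [I,I,M] (invalidations this op: 2; running total: 4)

Answer: 4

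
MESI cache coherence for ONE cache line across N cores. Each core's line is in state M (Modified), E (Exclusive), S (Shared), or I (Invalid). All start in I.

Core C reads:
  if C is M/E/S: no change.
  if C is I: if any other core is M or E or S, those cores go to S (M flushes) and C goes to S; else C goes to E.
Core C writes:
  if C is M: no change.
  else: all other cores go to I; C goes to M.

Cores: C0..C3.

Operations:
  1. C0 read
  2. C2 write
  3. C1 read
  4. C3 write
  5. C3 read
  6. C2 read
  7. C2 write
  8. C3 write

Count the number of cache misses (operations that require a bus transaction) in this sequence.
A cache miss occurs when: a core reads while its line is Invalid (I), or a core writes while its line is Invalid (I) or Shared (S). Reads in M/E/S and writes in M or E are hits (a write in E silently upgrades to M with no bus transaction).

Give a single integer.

Answer: 7

Derivation:
Op 1: C0 read [C0 read from I: no other sharers -> C0=E (exclusive)] -> [E,I,I,I] [MISS #1: read from I]
Op 2: C2 write [C2 write: invalidate ['C0=E'] -> C2=M] -> [I,I,M,I] [MISS #2: write from I]
Op 3: C1 read [C1 read from I: others=['C2=M'] -> C1=S, others downsized to S] -> [I,S,S,I] [MISS #3: read from I]
Op 4: C3 write [C3 write: invalidate ['C1=S', 'C2=S'] -> C3=M] -> [I,I,I,M] [MISS #4: write from I]
Op 5: C3 read [C3 read: already in M, no change] -> [I,I,I,M] [hit: read from M]
Op 6: C2 read [C2 read from I: others=['C3=M'] -> C2=S, others downsized to S] -> [I,I,S,S] [MISS #5: read from I]
Op 7: C2 write [C2 write: invalidate ['C3=S'] -> C2=M] -> [I,I,M,I] [MISS #6: write from S]
Op 8: C3 write [C3 write: invalidate ['C2=M'] -> C3=M] -> [I,I,I,M] [MISS #7: write from I]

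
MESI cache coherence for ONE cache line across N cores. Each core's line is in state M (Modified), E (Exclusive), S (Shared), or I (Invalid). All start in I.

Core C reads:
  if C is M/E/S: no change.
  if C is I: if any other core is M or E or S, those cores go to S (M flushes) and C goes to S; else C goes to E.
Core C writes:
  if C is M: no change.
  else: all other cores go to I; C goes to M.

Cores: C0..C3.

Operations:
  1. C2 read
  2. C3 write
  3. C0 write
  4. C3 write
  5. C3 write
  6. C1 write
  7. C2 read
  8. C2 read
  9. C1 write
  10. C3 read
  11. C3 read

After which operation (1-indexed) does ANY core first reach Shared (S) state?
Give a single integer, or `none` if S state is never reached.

Op 1: C2 read [C2 read from I: no other sharers -> C2=E (exclusive)] -> [I,I,E,I]
Op 2: C3 write [C3 write: invalidate ['C2=E'] -> C3=M] -> [I,I,I,M]
Op 3: C0 write [C0 write: invalidate ['C3=M'] -> C0=M] -> [M,I,I,I]
Op 4: C3 write [C3 write: invalidate ['C0=M'] -> C3=M] -> [I,I,I,M]
Op 5: C3 write [C3 write: already M (modified), no change] -> [I,I,I,M]
Op 6: C1 write [C1 write: invalidate ['C3=M'] -> C1=M] -> [I,M,I,I]
Op 7: C2 read [C2 read from I: others=['C1=M'] -> C2=S, others downsized to S] -> [I,S,S,I]
  -> First S state at op 7; remaining ops need not be traced.

Answer: 7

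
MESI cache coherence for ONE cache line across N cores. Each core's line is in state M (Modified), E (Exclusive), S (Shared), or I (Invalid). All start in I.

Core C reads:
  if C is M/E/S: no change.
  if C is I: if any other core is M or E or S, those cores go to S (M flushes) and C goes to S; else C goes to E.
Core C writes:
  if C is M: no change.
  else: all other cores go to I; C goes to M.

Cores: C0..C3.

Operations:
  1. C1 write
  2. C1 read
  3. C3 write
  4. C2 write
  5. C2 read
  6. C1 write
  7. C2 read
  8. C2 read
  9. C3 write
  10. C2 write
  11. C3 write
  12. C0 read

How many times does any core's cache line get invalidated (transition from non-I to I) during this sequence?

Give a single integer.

Op 1: C1 write [C1 write: invalidate none -> C1=M] -> [I,M,I,I] (invalidations this op: 0; running total: 0)
Op 2: C1 read [C1 read: already in M, no change] -> [I,M,I,I] (invalidations this op: 0; running total: 0)
Op 3: C3 write [C3 write: invalidate ['C1=M'] -> C3=M] -> [I,I,I,M] (invalidations this op: 1; running total: 1)
Op 4: C2 write [C2 write: invalidate ['C3=M'] -> C2=M] -> [I,I,M,I] (invalidations this op: 1; running total: 2)
Op 5: C2 read [C2 read: already in M, no change] -> [I,I,M,I] (invalidations this op: 0; running total: 2)
Op 6: C1 write [C1 write: invalidate ['C2=M'] -> C1=M] -> [I,M,I,I] (invalidations this op: 1; running total: 3)
Op 7: C2 read [C2 read from I: others=['C1=M'] -> C2=S, others downsized to S] -> [I,S,S,I] (invalidations this op: 0; running total: 3)
Op 8: C2 read [C2 read: already in S, no change] -> [I,S,S,I] (invalidations this op: 0; running total: 3)
Op 9: C3 write [C3 write: invalidate ['C1=S', 'C2=S'] -> C3=M] -> [I,I,I,M] (invalidations this op: 2; running total: 5)
Op 10: C2 write [C2 write: invalidate ['C3=M'] -> C2=M] -> [I,I,M,I] (invalidations this op: 1; running total: 6)
Op 11: C3 write [C3 write: invalidate ['C2=M'] -> C3=M] -> [I,I,I,M] (invalidations this op: 1; running total: 7)
Op 12: C0 read [C0 read from I: others=['C3=M'] -> C0=S, others downsized to S] -> [S,I,I,S] (invalidations this op: 0; running total: 7)

Answer: 7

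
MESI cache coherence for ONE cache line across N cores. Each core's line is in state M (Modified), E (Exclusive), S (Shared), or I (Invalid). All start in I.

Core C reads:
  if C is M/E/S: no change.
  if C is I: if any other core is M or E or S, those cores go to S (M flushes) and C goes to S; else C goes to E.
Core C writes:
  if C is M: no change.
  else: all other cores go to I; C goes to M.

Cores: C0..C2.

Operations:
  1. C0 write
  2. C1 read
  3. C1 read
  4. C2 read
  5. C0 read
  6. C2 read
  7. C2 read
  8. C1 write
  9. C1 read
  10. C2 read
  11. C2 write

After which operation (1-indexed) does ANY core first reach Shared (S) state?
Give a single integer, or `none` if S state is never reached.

Op 1: C0 write [C0 write: invalidate none -> C0=M] -> [M,I,I]
Op 2: C1 read [C1 read from I: others=['C0=M'] -> C1=S, others downsized to S] -> [S,S,I]
  -> First S state at op 2; remaining ops need not be traced.

Answer: 2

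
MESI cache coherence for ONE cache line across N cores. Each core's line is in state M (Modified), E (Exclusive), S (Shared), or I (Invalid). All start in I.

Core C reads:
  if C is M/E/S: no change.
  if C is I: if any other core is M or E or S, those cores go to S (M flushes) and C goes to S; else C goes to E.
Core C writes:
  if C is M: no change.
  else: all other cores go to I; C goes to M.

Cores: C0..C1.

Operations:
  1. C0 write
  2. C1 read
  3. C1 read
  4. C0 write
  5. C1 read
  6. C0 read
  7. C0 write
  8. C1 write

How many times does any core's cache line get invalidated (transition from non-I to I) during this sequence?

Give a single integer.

Op 1: C0 write [C0 write: invalidate none -> C0=M] -> [M,I] (invalidations this op: 0; running total: 0)
Op 2: C1 read [C1 read from I: others=['C0=M'] -> C1=S, others downsized to S] -> [S,S] (invalidations this op: 0; running total: 0)
Op 3: C1 read [C1 read: already in S, no change] -> [S,S] (invalidations this op: 0; running total: 0)
Op 4: C0 write [C0 write: invalidate ['C1=S'] -> C0=M] -> [M,I] (invalidations this op: 1; running total: 1)
Op 5: C1 read [C1 read from I: others=['C0=M'] -> C1=S, others downsized to S] -> [S,S] (invalidations this op: 0; running total: 1)
Op 6: C0 read [C0 read: already in S, no change] -> [S,S] (invalidations this op: 0; running total: 1)
Op 7: C0 write [C0 write: invalidate ['C1=S'] -> C0=M] -> [M,I] (invalidations this op: 1; running total: 2)
Op 8: C1 write [C1 write: invalidate ['C0=M'] -> C1=M] -> [I,M] (invalidations this op: 1; running total: 3)

Answer: 3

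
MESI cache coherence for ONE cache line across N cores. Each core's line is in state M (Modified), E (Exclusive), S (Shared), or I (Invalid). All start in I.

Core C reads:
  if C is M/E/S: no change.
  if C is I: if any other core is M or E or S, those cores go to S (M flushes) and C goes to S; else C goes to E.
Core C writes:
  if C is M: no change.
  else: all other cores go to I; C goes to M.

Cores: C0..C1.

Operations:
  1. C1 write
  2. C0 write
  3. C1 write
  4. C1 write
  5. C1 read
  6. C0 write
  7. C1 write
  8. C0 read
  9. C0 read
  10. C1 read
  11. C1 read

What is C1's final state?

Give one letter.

Answer: S

Derivation:
Op 1: C1 write [C1 write: invalidate none -> C1=M] -> [I,M]
Op 2: C0 write [C0 write: invalidate ['C1=M'] -> C0=M] -> [M,I]
Op 3: C1 write [C1 write: invalidate ['C0=M'] -> C1=M] -> [I,M]
Op 4: C1 write [C1 write: already M (modified), no change] -> [I,M]
Op 5: C1 read [C1 read: already in M, no change] -> [I,M]
Op 6: C0 write [C0 write: invalidate ['C1=M'] -> C0=M] -> [M,I]
Op 7: C1 write [C1 write: invalidate ['C0=M'] -> C1=M] -> [I,M]
Op 8: C0 read [C0 read from I: others=['C1=M'] -> C0=S, others downsized to S] -> [S,S]
Op 9: C0 read [C0 read: already in S, no change] -> [S,S]
Op 10: C1 read [C1 read: already in S, no change] -> [S,S]
Op 11: C1 read [C1 read: already in S, no change] -> [S,S]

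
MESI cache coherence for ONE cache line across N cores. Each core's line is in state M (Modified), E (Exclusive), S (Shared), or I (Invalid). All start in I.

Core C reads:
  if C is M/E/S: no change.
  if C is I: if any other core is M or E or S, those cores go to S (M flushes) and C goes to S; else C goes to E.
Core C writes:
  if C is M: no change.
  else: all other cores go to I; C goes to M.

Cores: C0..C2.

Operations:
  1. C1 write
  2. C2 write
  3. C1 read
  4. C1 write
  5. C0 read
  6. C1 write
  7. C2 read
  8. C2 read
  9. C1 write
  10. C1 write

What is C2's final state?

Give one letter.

Answer: I

Derivation:
Op 1: C1 write [C1 write: invalidate none -> C1=M] -> [I,M,I]
Op 2: C2 write [C2 write: invalidate ['C1=M'] -> C2=M] -> [I,I,M]
Op 3: C1 read [C1 read from I: others=['C2=M'] -> C1=S, others downsized to S] -> [I,S,S]
Op 4: C1 write [C1 write: invalidate ['C2=S'] -> C1=M] -> [I,M,I]
Op 5: C0 read [C0 read from I: others=['C1=M'] -> C0=S, others downsized to S] -> [S,S,I]
Op 6: C1 write [C1 write: invalidate ['C0=S'] -> C1=M] -> [I,M,I]
Op 7: C2 read [C2 read from I: others=['C1=M'] -> C2=S, others downsized to S] -> [I,S,S]
Op 8: C2 read [C2 read: already in S, no change] -> [I,S,S]
Op 9: C1 write [C1 write: invalidate ['C2=S'] -> C1=M] -> [I,M,I]
Op 10: C1 write [C1 write: already M (modified), no change] -> [I,M,I]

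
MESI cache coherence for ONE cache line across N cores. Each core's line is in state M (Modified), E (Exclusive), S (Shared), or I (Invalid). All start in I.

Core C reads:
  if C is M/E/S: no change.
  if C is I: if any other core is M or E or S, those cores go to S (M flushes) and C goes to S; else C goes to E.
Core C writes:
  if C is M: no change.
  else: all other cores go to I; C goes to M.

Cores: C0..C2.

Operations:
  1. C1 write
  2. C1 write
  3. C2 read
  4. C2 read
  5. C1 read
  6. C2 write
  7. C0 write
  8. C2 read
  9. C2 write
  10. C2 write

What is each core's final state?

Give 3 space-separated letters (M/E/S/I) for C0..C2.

Answer: I I M

Derivation:
Op 1: C1 write [C1 write: invalidate none -> C1=M] -> [I,M,I]
Op 2: C1 write [C1 write: already M (modified), no change] -> [I,M,I]
Op 3: C2 read [C2 read from I: others=['C1=M'] -> C2=S, others downsized to S] -> [I,S,S]
Op 4: C2 read [C2 read: already in S, no change] -> [I,S,S]
Op 5: C1 read [C1 read: already in S, no change] -> [I,S,S]
Op 6: C2 write [C2 write: invalidate ['C1=S'] -> C2=M] -> [I,I,M]
Op 7: C0 write [C0 write: invalidate ['C2=M'] -> C0=M] -> [M,I,I]
Op 8: C2 read [C2 read from I: others=['C0=M'] -> C2=S, others downsized to S] -> [S,I,S]
Op 9: C2 write [C2 write: invalidate ['C0=S'] -> C2=M] -> [I,I,M]
Op 10: C2 write [C2 write: already M (modified), no change] -> [I,I,M]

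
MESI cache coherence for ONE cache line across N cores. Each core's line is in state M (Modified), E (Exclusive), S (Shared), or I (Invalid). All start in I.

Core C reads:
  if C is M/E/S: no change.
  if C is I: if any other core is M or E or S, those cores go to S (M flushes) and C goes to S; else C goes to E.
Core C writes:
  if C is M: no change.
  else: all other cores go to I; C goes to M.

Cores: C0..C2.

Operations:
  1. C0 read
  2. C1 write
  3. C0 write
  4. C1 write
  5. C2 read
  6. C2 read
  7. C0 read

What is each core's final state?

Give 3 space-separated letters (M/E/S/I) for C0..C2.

Answer: S S S

Derivation:
Op 1: C0 read [C0 read from I: no other sharers -> C0=E (exclusive)] -> [E,I,I]
Op 2: C1 write [C1 write: invalidate ['C0=E'] -> C1=M] -> [I,M,I]
Op 3: C0 write [C0 write: invalidate ['C1=M'] -> C0=M] -> [M,I,I]
Op 4: C1 write [C1 write: invalidate ['C0=M'] -> C1=M] -> [I,M,I]
Op 5: C2 read [C2 read from I: others=['C1=M'] -> C2=S, others downsized to S] -> [I,S,S]
Op 6: C2 read [C2 read: already in S, no change] -> [I,S,S]
Op 7: C0 read [C0 read from I: others=['C1=S', 'C2=S'] -> C0=S, others downsized to S] -> [S,S,S]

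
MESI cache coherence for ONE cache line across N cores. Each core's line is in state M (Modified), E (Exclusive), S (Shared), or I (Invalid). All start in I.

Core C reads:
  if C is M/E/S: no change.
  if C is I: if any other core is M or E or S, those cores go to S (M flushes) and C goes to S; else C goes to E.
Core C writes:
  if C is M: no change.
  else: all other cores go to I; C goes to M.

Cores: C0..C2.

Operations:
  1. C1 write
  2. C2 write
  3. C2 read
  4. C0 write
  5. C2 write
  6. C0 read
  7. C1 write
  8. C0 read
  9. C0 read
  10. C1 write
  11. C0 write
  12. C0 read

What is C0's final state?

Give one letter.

Answer: M

Derivation:
Op 1: C1 write [C1 write: invalidate none -> C1=M] -> [I,M,I]
Op 2: C2 write [C2 write: invalidate ['C1=M'] -> C2=M] -> [I,I,M]
Op 3: C2 read [C2 read: already in M, no change] -> [I,I,M]
Op 4: C0 write [C0 write: invalidate ['C2=M'] -> C0=M] -> [M,I,I]
Op 5: C2 write [C2 write: invalidate ['C0=M'] -> C2=M] -> [I,I,M]
Op 6: C0 read [C0 read from I: others=['C2=M'] -> C0=S, others downsized to S] -> [S,I,S]
Op 7: C1 write [C1 write: invalidate ['C0=S', 'C2=S'] -> C1=M] -> [I,M,I]
Op 8: C0 read [C0 read from I: others=['C1=M'] -> C0=S, others downsized to S] -> [S,S,I]
Op 9: C0 read [C0 read: already in S, no change] -> [S,S,I]
Op 10: C1 write [C1 write: invalidate ['C0=S'] -> C1=M] -> [I,M,I]
Op 11: C0 write [C0 write: invalidate ['C1=M'] -> C0=M] -> [M,I,I]
Op 12: C0 read [C0 read: already in M, no change] -> [M,I,I]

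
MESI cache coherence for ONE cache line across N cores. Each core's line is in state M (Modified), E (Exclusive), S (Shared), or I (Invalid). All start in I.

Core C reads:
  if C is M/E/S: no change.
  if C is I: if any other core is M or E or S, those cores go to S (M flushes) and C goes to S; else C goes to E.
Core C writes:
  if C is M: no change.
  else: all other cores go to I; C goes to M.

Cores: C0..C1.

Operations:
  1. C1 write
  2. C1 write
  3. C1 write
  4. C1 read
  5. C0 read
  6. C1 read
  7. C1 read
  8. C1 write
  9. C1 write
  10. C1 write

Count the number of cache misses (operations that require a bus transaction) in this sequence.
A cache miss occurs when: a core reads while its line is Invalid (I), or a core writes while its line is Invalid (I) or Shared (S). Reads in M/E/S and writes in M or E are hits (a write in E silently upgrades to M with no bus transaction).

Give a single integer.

Op 1: C1 write [C1 write: invalidate none -> C1=M] -> [I,M] [MISS #1: write from I]
Op 2: C1 write [C1 write: already M (modified), no change] -> [I,M] [hit: write from M]
Op 3: C1 write [C1 write: already M (modified), no change] -> [I,M] [hit: write from M]
Op 4: C1 read [C1 read: already in M, no change] -> [I,M] [hit: read from M]
Op 5: C0 read [C0 read from I: others=['C1=M'] -> C0=S, others downsized to S] -> [S,S] [MISS #2: read from I]
Op 6: C1 read [C1 read: already in S, no change] -> [S,S] [hit: read from S]
Op 7: C1 read [C1 read: already in S, no change] -> [S,S] [hit: read from S]
Op 8: C1 write [C1 write: invalidate ['C0=S'] -> C1=M] -> [I,M] [MISS #3: write from S]
Op 9: C1 write [C1 write: already M (modified), no change] -> [I,M] [hit: write from M]
Op 10: C1 write [C1 write: already M (modified), no change] -> [I,M] [hit: write from M]

Answer: 3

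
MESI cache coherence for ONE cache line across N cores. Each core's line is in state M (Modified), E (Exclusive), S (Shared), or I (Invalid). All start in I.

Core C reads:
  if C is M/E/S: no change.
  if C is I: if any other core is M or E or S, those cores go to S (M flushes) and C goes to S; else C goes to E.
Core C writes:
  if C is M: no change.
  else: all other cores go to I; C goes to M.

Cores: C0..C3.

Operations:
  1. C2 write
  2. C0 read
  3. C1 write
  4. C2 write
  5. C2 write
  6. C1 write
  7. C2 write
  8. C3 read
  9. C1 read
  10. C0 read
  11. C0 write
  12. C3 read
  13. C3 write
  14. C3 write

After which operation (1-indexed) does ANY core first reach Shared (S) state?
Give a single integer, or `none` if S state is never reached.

Answer: 2

Derivation:
Op 1: C2 write [C2 write: invalidate none -> C2=M] -> [I,I,M,I]
Op 2: C0 read [C0 read from I: others=['C2=M'] -> C0=S, others downsized to S] -> [S,I,S,I]
  -> First S state at op 2; remaining ops need not be traced.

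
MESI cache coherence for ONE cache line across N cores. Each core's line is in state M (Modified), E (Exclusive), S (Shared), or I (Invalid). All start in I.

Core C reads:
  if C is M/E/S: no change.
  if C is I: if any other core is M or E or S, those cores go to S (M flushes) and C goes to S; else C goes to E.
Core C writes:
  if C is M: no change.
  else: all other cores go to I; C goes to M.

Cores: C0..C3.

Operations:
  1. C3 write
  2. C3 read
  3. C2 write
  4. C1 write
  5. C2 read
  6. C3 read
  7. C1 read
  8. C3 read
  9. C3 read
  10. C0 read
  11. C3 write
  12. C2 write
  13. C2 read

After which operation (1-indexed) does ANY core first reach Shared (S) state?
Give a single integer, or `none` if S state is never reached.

Op 1: C3 write [C3 write: invalidate none -> C3=M] -> [I,I,I,M]
Op 2: C3 read [C3 read: already in M, no change] -> [I,I,I,M]
Op 3: C2 write [C2 write: invalidate ['C3=M'] -> C2=M] -> [I,I,M,I]
Op 4: C1 write [C1 write: invalidate ['C2=M'] -> C1=M] -> [I,M,I,I]
Op 5: C2 read [C2 read from I: others=['C1=M'] -> C2=S, others downsized to S] -> [I,S,S,I]
  -> First S state at op 5; remaining ops need not be traced.

Answer: 5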